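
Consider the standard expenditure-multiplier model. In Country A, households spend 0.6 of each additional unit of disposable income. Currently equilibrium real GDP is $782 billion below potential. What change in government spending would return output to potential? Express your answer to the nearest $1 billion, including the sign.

+$313 billion

Spending multiplier = 1/(1 − MPC) = 1/(1 − 0.6) = 1/0.4 = 2.5.
Need ΔY = +$782 billion, so ΔG = ΔY/k = (+$782 billion) × 0.4 ≈ +$313 billion.
The government should increase government spending by $313 billion.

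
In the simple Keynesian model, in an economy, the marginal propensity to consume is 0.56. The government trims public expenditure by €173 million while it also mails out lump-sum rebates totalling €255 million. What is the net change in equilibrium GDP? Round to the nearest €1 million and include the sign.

−€69 million

Expenditure multiplier = 1/(1 − MPC) = 1/(1 − 0.56) = 1/0.44 ≈ 2.273.
ΔG contributes k·ΔG = (−€173 million) / 0.44 ≈ −€393.2 million.
ΔT of −€255 million changes first-round spending by −c·ΔT = +€142.8 million, contributing k·(−c·ΔT) = (+€142.8 million) / 0.44 ≈ +€324.5 million.
Net ΔY = k(ΔG − c·ΔT) = (−€30.2 million) / 0.44 ≈ −€69 million.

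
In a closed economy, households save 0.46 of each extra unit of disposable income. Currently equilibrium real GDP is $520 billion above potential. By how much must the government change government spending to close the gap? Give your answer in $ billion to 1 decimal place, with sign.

MPC = 1 − MPS = 1 − 0.46 = 0.54.
Spending multiplier = 1/(1 − MPC) = 1/(1 − 0.54) = 1/0.46 ≈ 2.174.
Need ΔY = −$520 billion, so ΔG = ΔY/k = (−$520 billion) × 0.46 = −$239.2 billion.
The government should cut government spending by $239.2 billion.

−$239.2 billion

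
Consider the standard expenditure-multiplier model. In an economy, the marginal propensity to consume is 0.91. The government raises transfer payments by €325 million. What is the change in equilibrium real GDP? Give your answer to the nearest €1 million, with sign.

The transfer change shifts disposable income by +€325 million, so first-round consumption changes by c·ΔTR = 0.91 × (+€325 million) = +€295.75 million.
Expenditure multiplier = 1/(1 − MPC) = 1/(1 − 0.91) = 1/0.09 ≈ 11.111.
The transfer multiplier is c × k ≈ 10.111, so ΔY = k × (c·ΔTR) = (+€295.75 million) / 0.09 ≈ +€3,286 million.

+€3,286 million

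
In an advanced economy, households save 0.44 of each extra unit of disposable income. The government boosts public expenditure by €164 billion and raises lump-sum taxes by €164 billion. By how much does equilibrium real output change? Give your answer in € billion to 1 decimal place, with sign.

+€164.0 billion

MPC = 1 − MPS = 1 − 0.44 = 0.56.
Expenditure multiplier = 1/(1 − MPC) = 1/(1 − 0.56) = 1/0.44 ≈ 2.273.
ΔG contributes k·ΔG = (+€164 billion) / 0.44 ≈ +€372.7 billion.
ΔT of +€164 billion changes first-round spending by −c·ΔT = −€91.84 billion, contributing k·(−c·ΔT) = (−€91.84 billion) / 0.44 ≈ −€208.7 billion.
With ΔG = ΔT and no other leakages, the balanced-budget multiplier is 1, so ΔY = ΔG = +€164 billion.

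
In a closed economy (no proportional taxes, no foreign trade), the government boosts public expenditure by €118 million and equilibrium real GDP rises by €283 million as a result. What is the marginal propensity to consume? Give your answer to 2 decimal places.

0.58

Implied spending multiplier k = ΔY/ΔG = 283/118 ≈ 2.3983.
Since k = 1/(1 − MPC), MPC = 1 − 1/k = 1 − ΔG/ΔY = 1 − 118/283 ≈ 0.58.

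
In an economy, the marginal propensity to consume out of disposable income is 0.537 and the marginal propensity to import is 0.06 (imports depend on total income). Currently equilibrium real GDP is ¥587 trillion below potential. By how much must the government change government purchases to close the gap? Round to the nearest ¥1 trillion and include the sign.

Spending multiplier = 1/(1 − c + m) = 1/(1 − 0.537 + 0.06) = 1/0.523 ≈ 1.912.
Need ΔY = +¥587 trillion, so ΔG = ΔY/k = (+¥587 trillion) × 0.523 ≈ +¥307 trillion.
The government should increase government purchases by ¥307 trillion.

+¥307 trillion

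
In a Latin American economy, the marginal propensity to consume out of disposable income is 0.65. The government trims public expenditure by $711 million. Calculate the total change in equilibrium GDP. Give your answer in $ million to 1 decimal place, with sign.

Government-spending multiplier = 1/(1 − MPC) = 1/(1 − 0.65) = 1/0.35 ≈ 2.857.
ΔY = k × ΔG = (−$711 million) / 0.35 ≈ −$2,031.4 million.

−$2,031.4 million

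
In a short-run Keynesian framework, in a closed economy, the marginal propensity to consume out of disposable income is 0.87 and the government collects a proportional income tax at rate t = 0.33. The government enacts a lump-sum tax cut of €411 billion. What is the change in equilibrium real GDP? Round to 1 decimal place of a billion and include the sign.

A lump-sum tax change of −€411 billion shifts disposable income by +€411 billion; first-round consumption changes by −c × ΔT = −0.87 × (−€411 billion) = +€357.57 billion.
Expenditure multiplier = 1/(1 − c(1−t)) = 1/(1 − 0.87×0.67) = 1/0.4171 ≈ 2.398.
The tax multiplier is −c × k ≈ −2.086, so ΔY = k × (−c·ΔT) = (+€357.57 billion) / 0.4171 ≈ +€857.3 billion.

+€857.3 billion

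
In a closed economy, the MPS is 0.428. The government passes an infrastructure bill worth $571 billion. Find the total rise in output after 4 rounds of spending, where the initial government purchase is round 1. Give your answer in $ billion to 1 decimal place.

MPC = 1 − MPS = 1 − 0.428 = 0.572.
Round 1 adds ΔG = $571 billion; each later round is MPC = 0.572 times the previous.
After 4 rounds: 571 + 326.612 + 186.822064 + 106.862220608 = ΔG·(1 − c^4)/(1 − c) = 571 × (1 − 0.107049369856)/0.428 ≈ $1,191.3 billion.

$1,191.3 billion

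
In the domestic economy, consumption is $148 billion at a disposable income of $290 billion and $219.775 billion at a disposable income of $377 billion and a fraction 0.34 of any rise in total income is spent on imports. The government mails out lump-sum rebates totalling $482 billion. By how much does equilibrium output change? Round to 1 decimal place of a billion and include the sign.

+$772.1 billion

MPC = ΔC/ΔYd = (219.775 − 148)/(377 − 290) = 71.775/87 = 0.825.
A lump-sum tax change of −$482 billion shifts disposable income by +$482 billion; first-round consumption changes by −c × ΔT = −0.825 × (−$482 billion) = +$397.65 billion.
Expenditure multiplier = 1/(1 − c + m) = 1/(1 − 0.825 + 0.34) = 1/0.515 ≈ 1.942.
The tax multiplier is −c × k ≈ −1.602, so ΔY = k × (−c·ΔT) = (+$397.65 billion) / 0.515 ≈ +$772.1 billion.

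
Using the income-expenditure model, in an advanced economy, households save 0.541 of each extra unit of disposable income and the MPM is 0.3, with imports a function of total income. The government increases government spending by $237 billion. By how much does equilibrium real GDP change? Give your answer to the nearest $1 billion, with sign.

+$282 billion

MPC = 1 − MPS = 1 − 0.541 = 0.459.
Spending multiplier = 1/(1 − c + m) = 1/(1 − 0.459 + 0.3) = 1/0.841 ≈ 1.189.
ΔY = k × ΔG = (+$237 billion) / 0.841 ≈ +$282 billion.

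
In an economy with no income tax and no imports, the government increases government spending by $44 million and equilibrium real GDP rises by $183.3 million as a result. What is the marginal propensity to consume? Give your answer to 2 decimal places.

Implied spending multiplier k = ΔY/ΔG = 183.3/44 ≈ 4.1659.
Since k = 1/(1 − MPC), MPC = 1 − 1/k = 1 − ΔG/ΔY = 1 − 44/183.3 ≈ 0.76.

0.76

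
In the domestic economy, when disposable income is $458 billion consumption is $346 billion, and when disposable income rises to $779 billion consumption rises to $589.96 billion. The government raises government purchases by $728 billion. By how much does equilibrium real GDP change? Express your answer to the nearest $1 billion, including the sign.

+$3,033 billion

MPC = ΔC/ΔYd = (589.96 − 346)/(779 − 458) = 243.96/321 = 0.76.
Expenditure multiplier = 1/(1 − MPC) = 1/(1 − 0.76) = 1/0.24 ≈ 4.167.
ΔY = k × ΔG = (+$728 billion) / 0.24 ≈ +$3,033 billion.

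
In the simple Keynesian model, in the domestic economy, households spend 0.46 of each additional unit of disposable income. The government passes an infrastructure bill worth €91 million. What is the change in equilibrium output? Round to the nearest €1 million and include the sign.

+€169 million

Spending multiplier = 1/(1 − MPC) = 1/(1 − 0.46) = 1/0.54 ≈ 1.852.
ΔY = k × ΔG = (+€91 million) / 0.54 ≈ +€169 million.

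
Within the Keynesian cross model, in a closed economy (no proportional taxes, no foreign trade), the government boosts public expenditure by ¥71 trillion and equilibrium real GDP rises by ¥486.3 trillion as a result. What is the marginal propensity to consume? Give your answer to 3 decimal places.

Implied spending multiplier k = ΔY/ΔG = 486.3/71 ≈ 6.8493.
Since k = 1/(1 − MPC), MPC = 1 − 1/k = 1 − ΔG/ΔY = 1 − 71/486.3 ≈ 0.854.

0.854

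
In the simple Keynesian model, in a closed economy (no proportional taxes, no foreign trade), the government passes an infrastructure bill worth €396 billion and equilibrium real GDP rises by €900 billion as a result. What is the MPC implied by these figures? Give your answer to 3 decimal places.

0.560

Implied spending multiplier k = ΔY/ΔG = 900/396 ≈ 2.2727.
Since k = 1/(1 − MPC), MPC = 1 − 1/k = 1 − ΔG/ΔY = 1 − 396/900 = 0.560.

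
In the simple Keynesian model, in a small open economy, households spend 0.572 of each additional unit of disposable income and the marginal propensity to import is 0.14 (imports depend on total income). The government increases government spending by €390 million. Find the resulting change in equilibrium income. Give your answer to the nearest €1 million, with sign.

+€687 million

Spending multiplier = 1/(1 − c + m) = 1/(1 − 0.572 + 0.14) = 1/0.568 ≈ 1.761.
ΔY = k × ΔG = (+€390 million) / 0.568 ≈ +€687 million.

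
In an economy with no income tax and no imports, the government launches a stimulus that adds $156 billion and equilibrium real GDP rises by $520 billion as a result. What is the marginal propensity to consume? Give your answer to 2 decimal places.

Implied spending multiplier k = ΔY/ΔG = 520/156 ≈ 3.3333.
Since k = 1/(1 − MPC), MPC = 1 − 1/k = 1 − ΔG/ΔY = 1 − 156/520 = 0.70.

0.70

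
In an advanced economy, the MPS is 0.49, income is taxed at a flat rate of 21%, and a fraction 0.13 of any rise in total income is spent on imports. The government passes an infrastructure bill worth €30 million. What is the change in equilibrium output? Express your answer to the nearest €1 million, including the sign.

+€41 million

MPC = 1 − MPS = 1 − 0.49 = 0.51.
Expenditure multiplier = 1/(1 − c(1−t) + m) = 1/(1 − 0.51×0.79 + 0.13) = 1/0.7271 ≈ 1.375.
ΔY = k × ΔG = (+€30 million) / 0.7271 ≈ +€41 million.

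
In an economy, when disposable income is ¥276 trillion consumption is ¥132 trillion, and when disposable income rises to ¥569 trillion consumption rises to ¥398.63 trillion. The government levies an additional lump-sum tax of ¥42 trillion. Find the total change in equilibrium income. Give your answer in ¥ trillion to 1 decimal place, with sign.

MPC = ΔC/ΔYd = (398.63 − 132)/(569 − 276) = 266.63/293 = 0.91.
A lump-sum tax change of +¥42 trillion shifts disposable income by −¥42 trillion; first-round consumption changes by −c × ΔT = −0.91 × (+¥42 trillion) = −¥38.22 trillion.
Expenditure multiplier = 1/(1 − MPC) = 1/(1 − 0.91) = 1/0.09 ≈ 11.111.
The tax multiplier is −c × k ≈ −10.111, so ΔY = k × (−c·ΔT) = (−¥38.22 trillion) / 0.09 ≈ −¥424.7 trillion.

−¥424.7 trillion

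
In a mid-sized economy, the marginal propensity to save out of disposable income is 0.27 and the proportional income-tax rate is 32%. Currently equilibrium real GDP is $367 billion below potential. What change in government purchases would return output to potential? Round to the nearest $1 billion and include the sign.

MPC = 1 − MPS = 1 − 0.27 = 0.73.
Spending multiplier = 1/(1 − c(1−t)) = 1/(1 − 0.73×0.68) = 1/0.5036 ≈ 1.986.
Need ΔY = +$367 billion, so ΔG = ΔY/k = (+$367 billion) × 0.5036 ≈ +$185 billion.
The government should increase government purchases by $185 billion.

+$185 billion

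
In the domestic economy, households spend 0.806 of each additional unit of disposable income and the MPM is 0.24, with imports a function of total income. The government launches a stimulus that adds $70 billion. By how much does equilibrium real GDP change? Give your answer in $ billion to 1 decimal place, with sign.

+$161.3 billion

Government-spending multiplier = 1/(1 − c + m) = 1/(1 − 0.806 + 0.24) = 1/0.434 ≈ 2.304.
ΔY = k × ΔG = (+$70 billion) / 0.434 ≈ +$161.3 billion.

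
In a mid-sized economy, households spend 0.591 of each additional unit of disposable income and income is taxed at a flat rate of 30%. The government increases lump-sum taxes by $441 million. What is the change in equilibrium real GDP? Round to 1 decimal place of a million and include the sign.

−$444.5 million

A lump-sum tax change of +$441 million shifts disposable income by −$441 million; first-round consumption changes by −c × ΔT = −0.591 × (+$441 million) = −$260.631 million.
Expenditure multiplier = 1/(1 − c(1−t)) = 1/(1 − 0.591×0.7) = 1/0.5863 ≈ 1.706.
The tax multiplier is −c × k ≈ −1.008, so ΔY = k × (−c·ΔT) = (−$260.631 million) / 0.5863 ≈ −$444.5 million.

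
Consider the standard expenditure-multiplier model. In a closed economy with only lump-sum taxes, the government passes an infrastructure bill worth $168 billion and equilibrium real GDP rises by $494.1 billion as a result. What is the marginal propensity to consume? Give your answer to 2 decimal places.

0.66

Implied spending multiplier k = ΔY/ΔG = 494.1/168 ≈ 2.9411.
Since k = 1/(1 − MPC), MPC = 1 − 1/k = 1 − ΔG/ΔY = 1 − 168/494.1 ≈ 0.66.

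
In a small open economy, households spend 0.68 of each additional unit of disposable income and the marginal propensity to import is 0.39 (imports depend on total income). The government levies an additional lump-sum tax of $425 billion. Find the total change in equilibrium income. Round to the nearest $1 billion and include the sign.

−$407 billion

A lump-sum tax change of +$425 billion shifts disposable income by −$425 billion; first-round consumption changes by −c × ΔT = −0.68 × (+$425 billion) = −$289 billion.
Expenditure multiplier = 1/(1 − c + m) = 1/(1 − 0.68 + 0.39) = 1/0.71 ≈ 1.408.
The tax multiplier is −c × k ≈ −0.958, so ΔY = k × (−c·ΔT) = (−$289 billion) / 0.71 ≈ −$407 billion.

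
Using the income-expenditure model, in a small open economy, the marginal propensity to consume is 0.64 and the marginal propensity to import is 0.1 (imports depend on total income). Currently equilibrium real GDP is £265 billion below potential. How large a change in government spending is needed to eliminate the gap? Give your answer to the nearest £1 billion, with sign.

Spending multiplier = 1/(1 − c + m) = 1/(1 − 0.64 + 0.1) = 1/0.46 ≈ 2.174.
Need ΔY = +£265 billion, so ΔG = ΔY/k = (+£265 billion) × 0.46 ≈ +£122 billion.
The government should increase government spending by £122 billion.

+£122 billion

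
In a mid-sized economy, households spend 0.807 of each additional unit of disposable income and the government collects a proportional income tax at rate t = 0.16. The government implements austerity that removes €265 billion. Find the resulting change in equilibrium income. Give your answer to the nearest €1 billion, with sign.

Expenditure multiplier = 1/(1 − c(1−t)) = 1/(1 − 0.807×0.84) = 1/0.32212 ≈ 3.104.
ΔY = k × ΔG = (−€265 billion) / 0.32212 ≈ −€823 billion.

−€823 billion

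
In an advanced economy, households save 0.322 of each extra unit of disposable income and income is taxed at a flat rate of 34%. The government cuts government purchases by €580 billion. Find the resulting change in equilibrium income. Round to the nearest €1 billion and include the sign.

MPC = 1 − MPS = 1 − 0.322 = 0.678.
Spending multiplier = 1/(1 − c(1−t)) = 1/(1 − 0.678×0.66) = 1/0.55252 ≈ 1.81.
ΔY = k × ΔG = (−€580 billion) / 0.55252 ≈ −€1,050 billion.

−€1,050 billion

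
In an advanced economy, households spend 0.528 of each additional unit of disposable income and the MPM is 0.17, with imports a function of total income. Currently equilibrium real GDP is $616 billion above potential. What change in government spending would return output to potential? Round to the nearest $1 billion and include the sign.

Spending multiplier = 1/(1 − c + m) = 1/(1 − 0.528 + 0.17) = 1/0.642 ≈ 1.558.
Need ΔY = −$616 billion, so ΔG = ΔY/k = (−$616 billion) × 0.642 ≈ −$395 billion.
The government should cut government spending by $395 billion.

−$395 billion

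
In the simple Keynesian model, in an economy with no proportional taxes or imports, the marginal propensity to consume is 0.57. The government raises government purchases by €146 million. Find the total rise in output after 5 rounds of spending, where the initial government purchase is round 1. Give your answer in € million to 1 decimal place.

Round 1 adds ΔG = €146 million; each later round is MPC = 0.57 times the previous.
After 5 rounds: 146 + 83.22 + 47.4354 + 27.038178 + 15.41176146 = ΔG·(1 − c^5)/(1 − c) = 146 × (1 − 0.0601692057)/0.43 ≈ €319.1 million.

€319.1 million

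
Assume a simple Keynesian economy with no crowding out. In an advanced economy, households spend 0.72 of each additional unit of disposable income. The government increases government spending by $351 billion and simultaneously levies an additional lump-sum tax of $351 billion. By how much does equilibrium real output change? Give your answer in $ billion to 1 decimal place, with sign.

+$351.0 billion

Expenditure multiplier = 1/(1 − MPC) = 1/(1 − 0.72) = 1/0.28 ≈ 3.571.
ΔG contributes k·ΔG = (+$351 billion) / 0.28 ≈ +$1,253.6 billion.
ΔT of +$351 billion changes first-round spending by −c·ΔT = −$252.72 billion, contributing k·(−c·ΔT) = (−$252.72 billion) / 0.28 ≈ −$902.6 billion.
With ΔG = ΔT and no other leakages, the balanced-budget multiplier is 1, so ΔY = ΔG = +$351 billion.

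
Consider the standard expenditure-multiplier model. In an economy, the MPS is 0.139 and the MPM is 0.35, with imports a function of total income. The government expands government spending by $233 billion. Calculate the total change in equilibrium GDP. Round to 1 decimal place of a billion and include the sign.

+$476.5 billion

MPC = 1 − MPS = 1 − 0.139 = 0.861.
Spending multiplier = 1/(1 − c + m) = 1/(1 − 0.861 + 0.35) = 1/0.489 ≈ 2.045.
ΔY = k × ΔG = (+$233 billion) / 0.489 ≈ +$476.5 billion.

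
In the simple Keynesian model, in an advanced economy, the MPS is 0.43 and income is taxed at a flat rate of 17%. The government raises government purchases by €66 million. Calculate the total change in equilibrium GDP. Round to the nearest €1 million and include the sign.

MPC = 1 − MPS = 1 − 0.43 = 0.57.
Expenditure multiplier = 1/(1 − c(1−t)) = 1/(1 − 0.57×0.83) = 1/0.5269 ≈ 1.898.
ΔY = k × ΔG = (+€66 million) / 0.5269 ≈ +€125 million.

+€125 million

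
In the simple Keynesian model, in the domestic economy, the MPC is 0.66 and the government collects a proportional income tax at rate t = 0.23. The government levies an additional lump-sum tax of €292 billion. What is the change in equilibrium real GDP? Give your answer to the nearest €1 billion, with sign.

A lump-sum tax change of +€292 billion shifts disposable income by −€292 billion; first-round consumption changes by −c × ΔT = −0.66 × (+€292 billion) = −€192.72 billion.
Expenditure multiplier = 1/(1 − c(1−t)) = 1/(1 − 0.66×0.77) = 1/0.4918 ≈ 2.033.
The tax multiplier is −c × k ≈ −1.342, so ΔY = k × (−c·ΔT) = (−€192.72 billion) / 0.4918 ≈ −€392 billion.

−€392 billion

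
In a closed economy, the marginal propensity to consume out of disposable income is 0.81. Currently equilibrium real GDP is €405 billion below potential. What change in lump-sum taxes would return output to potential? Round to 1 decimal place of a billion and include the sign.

Spending multiplier = 1/(1 − MPC) = 1/(1 − 0.81) = 1/0.19 ≈ 5.263.
Tax multiplier = −c·k = −0.81/0.19 ≈ −4.263. Need ΔY = +€405 billion, so ΔT = ΔY/(−c·k) = −(+€405 billion) × 0.19 / 0.81 = −€95 billion.
The government should cut lump-sum taxes by €95 billion.

−€95.0 billion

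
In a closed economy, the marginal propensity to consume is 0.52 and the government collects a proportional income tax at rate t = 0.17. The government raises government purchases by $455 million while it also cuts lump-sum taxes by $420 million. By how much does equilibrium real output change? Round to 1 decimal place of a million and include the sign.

+$1,184.7 million

Expenditure multiplier = 1/(1 − c(1−t)) = 1/(1 − 0.52×0.83) = 1/0.5684 ≈ 1.759.
ΔG contributes k·ΔG = (+$455 million) / 0.5684 ≈ +$800.5 million.
ΔT of −$420 million changes first-round spending by −c·ΔT = +$218.4 million, contributing k·(−c·ΔT) = (+$218.4 million) / 0.5684 ≈ +$384.2 million.
Net ΔY = k(ΔG − c·ΔT) = (+$673.4 million) / 0.5684 ≈ +$1,184.7 million.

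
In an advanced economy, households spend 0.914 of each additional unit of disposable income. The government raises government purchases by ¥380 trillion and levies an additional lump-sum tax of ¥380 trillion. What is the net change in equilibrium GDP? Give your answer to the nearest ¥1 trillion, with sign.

+¥380 trillion

Expenditure multiplier = 1/(1 − MPC) = 1/(1 − 0.914) = 1/0.086 ≈ 11.628.
ΔG contributes k·ΔG = (+¥380 trillion) / 0.086 ≈ +¥4,418.6 trillion.
ΔT of +¥380 trillion changes first-round spending by −c·ΔT = −¥347.32 trillion, contributing k·(−c·ΔT) = (−¥347.32 trillion) / 0.086 ≈ −¥4,038.6 trillion.
With ΔG = ΔT and no other leakages, the balanced-budget multiplier is 1, so ΔY = ΔG = +¥380 trillion.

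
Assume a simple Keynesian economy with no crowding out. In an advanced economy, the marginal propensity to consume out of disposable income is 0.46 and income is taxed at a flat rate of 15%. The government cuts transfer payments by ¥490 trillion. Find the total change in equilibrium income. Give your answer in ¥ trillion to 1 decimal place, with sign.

−¥370.1 trillion

The transfer change shifts disposable income by −¥490 trillion, so first-round consumption changes by c·ΔTR = 0.46 × (−¥490 trillion) = −¥225.4 trillion.
Expenditure multiplier = 1/(1 − c(1−t)) = 1/(1 − 0.46×0.85) = 1/0.609 ≈ 1.642.
The transfer multiplier is c × k ≈ 0.755, so ΔY = k × (c·ΔTR) = (−¥225.4 trillion) / 0.609 ≈ −¥370.1 trillion.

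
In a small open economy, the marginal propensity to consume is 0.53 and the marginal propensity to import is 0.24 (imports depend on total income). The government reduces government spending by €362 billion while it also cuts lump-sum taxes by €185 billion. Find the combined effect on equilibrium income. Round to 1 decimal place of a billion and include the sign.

Expenditure multiplier = 1/(1 − c + m) = 1/(1 − 0.53 + 0.24) = 1/0.71 ≈ 1.408.
ΔG contributes k·ΔG = (−€362 billion) / 0.71 ≈ −€509.9 billion.
ΔT of −€185 billion changes first-round spending by −c·ΔT = +€98.05 billion, contributing k·(−c·ΔT) = (+€98.05 billion) / 0.71 ≈ +€138.1 billion.
Net ΔY = k(ΔG − c·ΔT) = (−€263.95 billion) / 0.71 ≈ −€371.8 billion.

−€371.8 billion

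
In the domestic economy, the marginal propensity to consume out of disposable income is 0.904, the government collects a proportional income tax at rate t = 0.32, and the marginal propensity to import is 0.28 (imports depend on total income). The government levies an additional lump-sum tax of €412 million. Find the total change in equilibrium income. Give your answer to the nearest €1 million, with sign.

−€560 million

A lump-sum tax change of +€412 million shifts disposable income by −€412 million; first-round consumption changes by −c × ΔT = −0.904 × (+€412 million) = −€372.448 million.
Expenditure multiplier = 1/(1 − c(1−t) + m) = 1/(1 − 0.904×0.68 + 0.28) = 1/0.66528 ≈ 1.503.
The tax multiplier is −c × k ≈ −1.359, so ΔY = k × (−c·ΔT) = (−€372.448 million) / 0.66528 ≈ −€560 million.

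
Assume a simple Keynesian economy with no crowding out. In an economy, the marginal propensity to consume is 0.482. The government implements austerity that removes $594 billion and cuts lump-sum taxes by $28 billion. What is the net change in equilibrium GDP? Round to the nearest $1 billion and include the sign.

Expenditure multiplier = 1/(1 − MPC) = 1/(1 − 0.482) = 1/0.518 ≈ 1.931.
ΔG contributes k·ΔG = (−$594 billion) / 0.518 ≈ −$1,146.7 billion.
ΔT of −$28 billion changes first-round spending by −c·ΔT = +$13.496 billion, contributing k·(−c·ΔT) = (+$13.496 billion) / 0.518 ≈ +$26.1 billion.
Net ΔY = k(ΔG − c·ΔT) = (−$580.504 billion) / 0.518 ≈ −$1,121 billion.

−$1,121 billion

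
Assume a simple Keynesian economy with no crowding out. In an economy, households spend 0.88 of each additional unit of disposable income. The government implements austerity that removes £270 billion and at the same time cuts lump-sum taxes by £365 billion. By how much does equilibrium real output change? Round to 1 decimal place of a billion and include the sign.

+£426.7 billion

Expenditure multiplier = 1/(1 − MPC) = 1/(1 − 0.88) = 1/0.12 ≈ 8.333.
ΔG contributes k·ΔG = (−£270 billion) / 0.12 = −£2,250 billion.
ΔT of −£365 billion changes first-round spending by −c·ΔT = +£321.2 billion, contributing k·(−c·ΔT) = (+£321.2 billion) / 0.12 ≈ +£2,676.7 billion.
Net ΔY = k(ΔG − c·ΔT) = (+£51.2 billion) / 0.12 ≈ +£426.7 billion.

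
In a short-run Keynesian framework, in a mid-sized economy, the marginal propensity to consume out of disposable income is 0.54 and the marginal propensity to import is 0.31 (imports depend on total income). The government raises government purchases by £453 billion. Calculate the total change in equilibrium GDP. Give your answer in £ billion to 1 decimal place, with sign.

+£588.3 billion

Expenditure multiplier = 1/(1 − c + m) = 1/(1 − 0.54 + 0.31) = 1/0.77 ≈ 1.299.
ΔY = k × ΔG = (+£453 billion) / 0.77 ≈ +£588.3 billion.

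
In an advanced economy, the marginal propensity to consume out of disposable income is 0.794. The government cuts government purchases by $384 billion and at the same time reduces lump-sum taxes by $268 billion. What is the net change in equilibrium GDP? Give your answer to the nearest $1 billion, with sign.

Expenditure multiplier = 1/(1 − MPC) = 1/(1 − 0.794) = 1/0.206 ≈ 4.854.
ΔG contributes k·ΔG = (−$384 billion) / 0.206 ≈ −$1,864.1 billion.
ΔT of −$268 billion changes first-round spending by −c·ΔT = +$212.792 billion, contributing k·(−c·ΔT) = (+$212.792 billion) / 0.206 ≈ +$1,033 billion.
Net ΔY = k(ΔG − c·ΔT) = (−$171.208 billion) / 0.206 ≈ −$831 billion.

−$831 billion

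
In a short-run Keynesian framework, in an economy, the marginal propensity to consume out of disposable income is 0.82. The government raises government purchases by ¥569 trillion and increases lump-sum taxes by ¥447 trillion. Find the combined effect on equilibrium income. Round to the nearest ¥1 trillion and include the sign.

Expenditure multiplier = 1/(1 − MPC) = 1/(1 − 0.82) = 1/0.18 ≈ 5.556.
ΔG contributes k·ΔG = (+¥569 trillion) / 0.18 ≈ +¥3,161.1 trillion.
ΔT of +¥447 trillion changes first-round spending by −c·ΔT = −¥366.54 trillion, contributing k·(−c·ΔT) = (−¥366.54 trillion) / 0.18 ≈ −¥2,036.3 trillion.
Net ΔY = k(ΔG − c·ΔT) = (+¥202.46 trillion) / 0.18 ≈ +¥1,125 trillion.

+¥1,125 trillion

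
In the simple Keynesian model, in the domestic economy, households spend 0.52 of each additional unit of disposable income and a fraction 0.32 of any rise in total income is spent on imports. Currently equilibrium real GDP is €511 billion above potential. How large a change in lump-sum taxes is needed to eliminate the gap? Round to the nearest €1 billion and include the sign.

Spending multiplier = 1/(1 − c + m) = 1/(1 − 0.52 + 0.32) = 1/0.8 = 1.25.
Tax multiplier = −c·k = −0.52/0.8 = −0.65. Need ΔY = −€511 billion, so ΔT = ΔY/(−c·k) = −(−€511 billion) × 0.8 / 0.52 ≈ +€786 billion.
The government should raise lump-sum taxes by €786 billion.

+€786 billion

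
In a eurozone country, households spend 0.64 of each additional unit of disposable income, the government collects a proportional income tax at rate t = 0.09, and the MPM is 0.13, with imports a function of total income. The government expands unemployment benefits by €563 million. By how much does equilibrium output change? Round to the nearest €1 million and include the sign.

The transfer change shifts disposable income by +€563 million, so first-round consumption changes by c·ΔTR = 0.64 × (+€563 million) = +€360.32 million.
Expenditure multiplier = 1/(1 − c(1−t) + m) = 1/(1 − 0.64×0.91 + 0.13) = 1/0.5476 ≈ 1.826.
The transfer multiplier is c × k ≈ 1.169, so ΔY = k × (c·ΔTR) = (+€360.32 million) / 0.5476 ≈ +€658 million.

+€658 million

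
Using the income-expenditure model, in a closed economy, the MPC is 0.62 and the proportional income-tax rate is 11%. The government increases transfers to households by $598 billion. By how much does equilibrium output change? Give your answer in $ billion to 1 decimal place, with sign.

The transfer change shifts disposable income by +$598 billion, so first-round consumption changes by c·ΔTR = 0.62 × (+$598 billion) = +$370.76 billion.
Expenditure multiplier = 1/(1 − c(1−t)) = 1/(1 − 0.62×0.89) = 1/0.4482 ≈ 2.231.
The transfer multiplier is c × k ≈ 1.383, so ΔY = k × (c·ΔTR) = (+$370.76 billion) / 0.4482 ≈ +$827.2 billion.

+$827.2 billion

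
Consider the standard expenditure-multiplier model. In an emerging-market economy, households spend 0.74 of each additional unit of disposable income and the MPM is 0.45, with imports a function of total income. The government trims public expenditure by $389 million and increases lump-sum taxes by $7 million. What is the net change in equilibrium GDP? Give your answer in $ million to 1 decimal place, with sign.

−$555.2 million

Expenditure multiplier = 1/(1 − c + m) = 1/(1 − 0.74 + 0.45) = 1/0.71 ≈ 1.408.
ΔG contributes k·ΔG = (−$389 million) / 0.71 ≈ −$547.9 million.
ΔT of +$7 million changes first-round spending by −c·ΔT = −$5.18 million, contributing k·(−c·ΔT) = (−$5.18 million) / 0.71 ≈ −$7.3 million.
Net ΔY = k(ΔG − c·ΔT) = (−$394.18 million) / 0.71 ≈ −$555.2 million.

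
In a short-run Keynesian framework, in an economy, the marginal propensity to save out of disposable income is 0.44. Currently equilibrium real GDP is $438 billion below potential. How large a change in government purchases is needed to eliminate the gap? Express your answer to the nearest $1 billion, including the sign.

MPC = 1 − MPS = 1 − 0.44 = 0.56.
Spending multiplier = 1/(1 − MPC) = 1/(1 − 0.56) = 1/0.44 ≈ 2.273.
Need ΔY = +$438 billion, so ΔG = ΔY/k = (+$438 billion) × 0.44 ≈ +$193 billion.
The government should increase government purchases by $193 billion.

+$193 billion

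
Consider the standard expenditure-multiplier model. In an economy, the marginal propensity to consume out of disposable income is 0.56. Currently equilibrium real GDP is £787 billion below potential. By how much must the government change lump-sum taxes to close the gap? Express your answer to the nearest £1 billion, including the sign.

Spending multiplier = 1/(1 − MPC) = 1/(1 − 0.56) = 1/0.44 ≈ 2.273.
Tax multiplier = −c·k = −0.56/0.44 ≈ −1.273. Need ΔY = +£787 billion, so ΔT = ΔY/(−c·k) = −(+£787 billion) × 0.44 / 0.56 ≈ −£618 billion.
The government should cut lump-sum taxes by £618 billion.

−£618 billion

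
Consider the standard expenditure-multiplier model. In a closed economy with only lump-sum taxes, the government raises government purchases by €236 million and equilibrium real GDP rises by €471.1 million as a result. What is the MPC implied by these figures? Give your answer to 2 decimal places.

0.50

Implied spending multiplier k = ΔY/ΔG = 471.1/236 ≈ 1.9962.
Since k = 1/(1 − MPC), MPC = 1 − 1/k = 1 − ΔG/ΔY = 1 − 236/471.1 ≈ 0.50.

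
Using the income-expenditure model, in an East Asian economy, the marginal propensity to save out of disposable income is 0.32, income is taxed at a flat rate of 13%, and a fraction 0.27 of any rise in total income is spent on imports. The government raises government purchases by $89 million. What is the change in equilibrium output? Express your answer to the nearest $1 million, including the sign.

MPC = 1 − MPS = 1 − 0.32 = 0.68.
Expenditure multiplier = 1/(1 − c(1−t) + m) = 1/(1 − 0.68×0.87 + 0.27) = 1/0.6784 ≈ 1.474.
ΔY = k × ΔG = (+$89 million) / 0.6784 ≈ +$131 million.

+$131 million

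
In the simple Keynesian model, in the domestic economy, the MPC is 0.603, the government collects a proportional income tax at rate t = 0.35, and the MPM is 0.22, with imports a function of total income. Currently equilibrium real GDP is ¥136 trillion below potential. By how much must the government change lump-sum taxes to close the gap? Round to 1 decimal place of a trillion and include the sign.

−¥186.8 trillion

Spending multiplier = 1/(1 − c(1−t) + m) = 1/(1 − 0.603×0.65 + 0.22) = 1/0.82805 ≈ 1.208.
Tax multiplier = −c·k = −0.603/0.82805 ≈ −0.728. Need ΔY = +¥136 trillion, so ΔT = ΔY/(−c·k) = −(+¥136 trillion) × 0.82805 / 0.603 ≈ −¥186.8 trillion.
The government should cut lump-sum taxes by ¥186.8 trillion.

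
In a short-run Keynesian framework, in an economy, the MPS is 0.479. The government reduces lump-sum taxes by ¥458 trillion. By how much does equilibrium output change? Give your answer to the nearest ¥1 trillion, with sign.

+¥498 trillion

MPC = 1 − MPS = 1 − 0.479 = 0.521.
A lump-sum tax change of −¥458 trillion shifts disposable income by +¥458 trillion; first-round consumption changes by −c × ΔT = −0.521 × (−¥458 trillion) = +¥238.618 trillion.
Expenditure multiplier = 1/(1 − MPC) = 1/(1 − 0.521) = 1/0.479 ≈ 2.088.
The tax multiplier is −c × k ≈ −1.088, so ΔY = k × (−c·ΔT) = (+¥238.618 trillion) / 0.479 ≈ +¥498 trillion.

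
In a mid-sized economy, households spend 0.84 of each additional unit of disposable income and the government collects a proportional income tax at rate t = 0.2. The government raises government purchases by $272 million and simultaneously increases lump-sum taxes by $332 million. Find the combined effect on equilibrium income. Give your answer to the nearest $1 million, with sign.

Expenditure multiplier = 1/(1 − c(1−t)) = 1/(1 − 0.84×0.8) = 1/0.328 ≈ 3.049.
ΔG contributes k·ΔG = (+$272 million) / 0.328 ≈ +$829.3 million.
ΔT of +$332 million changes first-round spending by −c·ΔT = −$278.88 million, contributing k·(−c·ΔT) = (−$278.88 million) / 0.328 ≈ −$850.2 million.
Net ΔY = k(ΔG − c·ΔT) = (−$6.88 million) / 0.328 ≈ −$21 million.

−$21 million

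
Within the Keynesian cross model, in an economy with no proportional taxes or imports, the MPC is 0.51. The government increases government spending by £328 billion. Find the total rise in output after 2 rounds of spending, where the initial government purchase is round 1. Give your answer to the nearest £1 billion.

£495 billion

Round 1 adds ΔG = £328 billion; each later round is MPC = 0.51 times the previous.
After 2 rounds: 328 + 167.28 = ΔG·(1 − c^2)/(1 − c) = 328 × (1 − 0.2601)/0.49 ≈ £495 billion.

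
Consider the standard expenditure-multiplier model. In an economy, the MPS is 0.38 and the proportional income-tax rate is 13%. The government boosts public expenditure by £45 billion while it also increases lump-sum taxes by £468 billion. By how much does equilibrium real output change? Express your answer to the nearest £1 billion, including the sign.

MPC = 1 − MPS = 1 − 0.38 = 0.62.
Expenditure multiplier = 1/(1 − c(1−t)) = 1/(1 − 0.62×0.87) = 1/0.4606 ≈ 2.171.
ΔG contributes k·ΔG = (+£45 billion) / 0.4606 ≈ +£97.7 billion.
ΔT of +£468 billion changes first-round spending by −c·ΔT = −£290.16 billion, contributing k·(−c·ΔT) = (−£290.16 billion) / 0.4606 ≈ −£630 billion.
Net ΔY = k(ΔG − c·ΔT) = (−£245.16 billion) / 0.4606 ≈ −£532 billion.

−£532 billion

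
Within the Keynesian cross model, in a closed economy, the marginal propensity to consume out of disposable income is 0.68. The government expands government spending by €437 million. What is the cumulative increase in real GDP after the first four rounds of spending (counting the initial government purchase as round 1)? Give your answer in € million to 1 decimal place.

€1,073.6 million

Round 1 adds ΔG = €437 million; each later round is MPC = 0.68 times the previous.
After 4 rounds: 437 + 297.16 + 202.0688 + 137.406784 = ΔG·(1 − c^4)/(1 − c) = 437 × (1 − 0.21381376)/0.32 ≈ €1,073.6 million.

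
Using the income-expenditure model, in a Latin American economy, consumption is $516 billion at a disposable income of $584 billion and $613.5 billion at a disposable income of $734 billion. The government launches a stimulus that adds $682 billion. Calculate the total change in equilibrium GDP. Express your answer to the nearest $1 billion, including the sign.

MPC = ΔC/ΔYd = (613.5 − 516)/(734 − 584) = 97.5/150 = 0.65.
Spending multiplier = 1/(1 − MPC) = 1/(1 − 0.65) = 1/0.35 ≈ 2.857.
ΔY = k × ΔG = (+$682 billion) / 0.35 ≈ +$1,949 billion.

+$1,949 billion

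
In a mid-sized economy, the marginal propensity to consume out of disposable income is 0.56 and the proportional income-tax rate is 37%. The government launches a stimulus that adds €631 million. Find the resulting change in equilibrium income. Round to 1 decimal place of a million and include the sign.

+€975.0 million

Expenditure multiplier = 1/(1 − c(1−t)) = 1/(1 − 0.56×0.63) = 1/0.6472 ≈ 1.545.
ΔY = k × ΔG = (+€631 million) / 0.6472 ≈ +€975 million.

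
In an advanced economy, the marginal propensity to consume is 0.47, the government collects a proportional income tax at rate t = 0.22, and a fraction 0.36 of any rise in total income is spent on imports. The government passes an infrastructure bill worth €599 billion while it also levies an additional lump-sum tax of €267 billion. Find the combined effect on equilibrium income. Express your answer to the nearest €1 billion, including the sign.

Expenditure multiplier = 1/(1 − c(1−t) + m) = 1/(1 − 0.47×0.78 + 0.36) = 1/0.9934 ≈ 1.007.
ΔG contributes k·ΔG = (+€599 billion) / 0.9934 ≈ +€603 billion.
ΔT of +€267 billion changes first-round spending by −c·ΔT = −€125.49 billion, contributing k·(−c·ΔT) = (−€125.49 billion) / 0.9934 ≈ −€126.3 billion.
Net ΔY = k(ΔG − c·ΔT) = (+€473.51 billion) / 0.9934 ≈ +€477 billion.

+€477 billion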